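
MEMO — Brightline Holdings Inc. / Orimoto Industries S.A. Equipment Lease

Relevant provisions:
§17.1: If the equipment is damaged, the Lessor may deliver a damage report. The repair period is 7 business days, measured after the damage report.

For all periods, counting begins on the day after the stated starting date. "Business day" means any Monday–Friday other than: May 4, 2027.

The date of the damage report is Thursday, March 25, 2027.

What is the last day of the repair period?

From Thursday, March 25, 2027, 7 business days (Mar 26, Mar 29, Mar 30, Mar 31, Apr 1, Apr 2, Apr 5, skipping weekends) brings us to Monday, April 5, 2027, which is the last day of the repair period.

April 5, 2027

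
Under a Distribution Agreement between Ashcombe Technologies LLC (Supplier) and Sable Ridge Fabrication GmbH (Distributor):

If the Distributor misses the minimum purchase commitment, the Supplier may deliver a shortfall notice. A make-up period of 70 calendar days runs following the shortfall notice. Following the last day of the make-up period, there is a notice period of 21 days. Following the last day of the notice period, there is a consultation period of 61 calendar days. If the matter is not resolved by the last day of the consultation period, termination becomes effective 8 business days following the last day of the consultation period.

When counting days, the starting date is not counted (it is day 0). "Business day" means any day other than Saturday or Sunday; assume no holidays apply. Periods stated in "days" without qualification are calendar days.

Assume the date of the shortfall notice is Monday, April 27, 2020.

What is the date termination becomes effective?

October 7, 2020

The last day of the make-up period: April 27, 2020 + 70 days = July 6, 2020.
The last day of the notice period: 21 calendar days after July 6, 2020 is July 27, 2020.
The last day of the consultation period: 61 calendar days after July 27, 2020 is September 26, 2020.
The date termination becomes effective: counting 8 business days from Saturday, September 26, 2020 (Sep 28, Sep 29, Sep 30, Oct 1, Oct 2, Oct 5, Oct 6, Oct 7, skipping weekends) reaches Wednesday, October 7, 2020.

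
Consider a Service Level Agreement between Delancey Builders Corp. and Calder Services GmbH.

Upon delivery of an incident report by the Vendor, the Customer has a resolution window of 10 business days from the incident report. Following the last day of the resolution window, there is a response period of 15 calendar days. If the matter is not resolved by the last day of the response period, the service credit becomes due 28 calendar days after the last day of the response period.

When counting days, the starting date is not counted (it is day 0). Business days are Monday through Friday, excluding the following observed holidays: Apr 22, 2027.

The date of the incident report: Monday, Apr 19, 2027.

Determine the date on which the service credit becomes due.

Jun 16, 2027

From Monday, Apr 19, 2027, 10 business days (Apr 20, Apr 21, Apr 23, Apr 26, Apr 27, Apr 28, Apr 29, Apr 30, May 3, May 4, skipping weekends and the listed holiday on Apr 22) brings us to Tuesday, May 4, 2027, which is the last day of the resolution window.
The last day of the response period: May 4, 2027 + 15 days = May 19, 2027.
The date on which the service credit becomes due: 28 calendar days after May 19, 2027 is Jun 16, 2027.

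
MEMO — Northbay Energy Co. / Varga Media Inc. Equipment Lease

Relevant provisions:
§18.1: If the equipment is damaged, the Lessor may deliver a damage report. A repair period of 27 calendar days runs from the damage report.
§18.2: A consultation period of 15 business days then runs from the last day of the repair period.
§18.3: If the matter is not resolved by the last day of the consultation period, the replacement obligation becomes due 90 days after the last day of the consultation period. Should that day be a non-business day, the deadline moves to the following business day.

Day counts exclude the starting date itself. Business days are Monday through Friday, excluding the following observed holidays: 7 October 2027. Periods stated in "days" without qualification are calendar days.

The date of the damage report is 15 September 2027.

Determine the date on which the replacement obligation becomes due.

The last day of the repair period: 27 calendar days after 15 September 2027 is 12 October 2027.
The last day of the consultation period: counting 15 business days from Tuesday, 12 October 2027 (Oct 13, Oct 14, Oct 15, Oct 18, …, Oct 29, Nov 1, Nov 2, skipping weekends) reaches Tuesday, 2 November 2027.
The date on which the replacement obligation becomes due: 90 calendar days after 2 November 2027 is 31 January 2028. 31 January 2028 is a Monday and is not a listed holiday, so no roll-forward applies.

31 January 2028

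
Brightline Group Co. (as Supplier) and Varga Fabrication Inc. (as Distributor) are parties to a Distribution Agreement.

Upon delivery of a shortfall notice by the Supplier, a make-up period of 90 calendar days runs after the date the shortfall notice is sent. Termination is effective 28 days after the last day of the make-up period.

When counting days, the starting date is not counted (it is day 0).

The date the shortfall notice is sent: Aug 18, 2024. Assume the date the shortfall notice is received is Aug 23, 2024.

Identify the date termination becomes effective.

Adding 90 calendar days to Aug 18, 2024 gives Nov 16, 2024, which is the last day of the make-up period.
The date termination becomes effective: Nov 16, 2024 + 28 days = Dec 14, 2024.

Dec 14, 2024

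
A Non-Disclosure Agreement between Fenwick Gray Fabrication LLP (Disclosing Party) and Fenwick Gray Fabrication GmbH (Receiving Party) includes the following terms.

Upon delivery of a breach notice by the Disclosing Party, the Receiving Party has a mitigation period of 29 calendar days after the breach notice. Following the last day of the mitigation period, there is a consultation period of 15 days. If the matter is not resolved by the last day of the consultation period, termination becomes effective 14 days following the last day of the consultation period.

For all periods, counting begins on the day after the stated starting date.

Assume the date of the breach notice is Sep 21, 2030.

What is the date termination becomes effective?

Adding 29 calendar days to Sep 21, 2030 gives Oct 20, 2030, which is the last day of the mitigation period.
Adding 15 calendar days to Oct 20, 2030 gives Nov 4, 2030, which is the last day of the consultation period.
The date termination becomes effective: 14 calendar days after Nov 4, 2030 is Nov 18, 2030.

Nov 18, 2030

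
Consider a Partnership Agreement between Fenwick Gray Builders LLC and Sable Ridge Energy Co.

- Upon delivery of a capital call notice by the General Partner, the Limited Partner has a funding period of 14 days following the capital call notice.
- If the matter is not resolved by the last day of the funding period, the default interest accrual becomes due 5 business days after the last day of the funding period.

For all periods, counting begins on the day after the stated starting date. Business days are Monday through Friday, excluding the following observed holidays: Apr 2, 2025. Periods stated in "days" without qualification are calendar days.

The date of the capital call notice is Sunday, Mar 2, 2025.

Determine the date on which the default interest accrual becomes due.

Adding 14 calendar days to Mar 2, 2025 gives Mar 16, 2025, which is the last day of the funding period.
The date on which the default interest accrual becomes due: counting 5 business days from Sunday, Mar 16, 2025 (Mar 17, Mar 18, Mar 19, Mar 20, Mar 21, skipping weekends) reaches Friday, Mar 21, 2025.

Mar 21, 2025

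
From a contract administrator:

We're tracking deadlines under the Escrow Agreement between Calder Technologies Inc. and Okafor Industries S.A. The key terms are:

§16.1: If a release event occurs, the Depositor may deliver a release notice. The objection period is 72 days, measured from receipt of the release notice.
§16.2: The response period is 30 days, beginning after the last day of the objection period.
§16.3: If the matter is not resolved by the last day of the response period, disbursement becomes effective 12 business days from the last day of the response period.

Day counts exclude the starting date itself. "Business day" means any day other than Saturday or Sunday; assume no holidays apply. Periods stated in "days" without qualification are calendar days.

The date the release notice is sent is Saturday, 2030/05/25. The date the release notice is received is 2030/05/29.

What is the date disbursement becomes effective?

Adding 72 calendar days to 2030/05/29 gives 2030/08/09, which is the last day of the objection period.
The last day of the response period: 2030/08/09 + 30 days = 2030/09/08.
From Sunday, 2030/09/08, 12 business days (Sep 9, Sep 10, Sep 11, Sep 12, …, Sep 20, Sep 23, Sep 24, skipping weekends) brings us to Tuesday, 2030/09/24, which is the date disbursement becomes effective.

2030/09/24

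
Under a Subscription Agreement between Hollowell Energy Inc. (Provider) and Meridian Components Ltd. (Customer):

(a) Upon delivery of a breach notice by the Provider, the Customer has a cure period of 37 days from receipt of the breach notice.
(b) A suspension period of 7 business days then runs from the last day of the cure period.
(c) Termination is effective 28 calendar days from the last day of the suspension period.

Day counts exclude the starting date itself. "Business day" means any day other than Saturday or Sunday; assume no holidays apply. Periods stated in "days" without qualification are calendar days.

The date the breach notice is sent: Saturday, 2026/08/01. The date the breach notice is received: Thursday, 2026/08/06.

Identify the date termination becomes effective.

Adding 37 calendar days to 2026/08/06 gives 2026/09/12, which is the last day of the cure period.
From Saturday, 2026/09/12, 7 business days (Sep 14, Sep 15, Sep 16, Sep 17, Sep 18, Sep 21, Sep 22, skipping weekends) brings us to Tuesday, 2026/09/22, which is the last day of the suspension period.
The date termination becomes effective: 2026/09/22 + 28 days = 2026/10/20.

2026/10/20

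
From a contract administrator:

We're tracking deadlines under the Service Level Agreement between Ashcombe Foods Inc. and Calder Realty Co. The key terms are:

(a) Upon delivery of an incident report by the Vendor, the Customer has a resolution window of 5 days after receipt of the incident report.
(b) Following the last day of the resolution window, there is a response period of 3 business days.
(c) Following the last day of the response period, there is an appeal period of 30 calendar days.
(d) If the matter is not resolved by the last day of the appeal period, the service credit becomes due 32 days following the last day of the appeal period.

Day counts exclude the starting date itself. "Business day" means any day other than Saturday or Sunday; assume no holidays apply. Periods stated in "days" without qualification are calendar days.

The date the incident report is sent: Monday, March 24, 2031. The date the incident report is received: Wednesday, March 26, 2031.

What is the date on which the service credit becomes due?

June 4, 2031

The last day of the resolution window: March 26, 2031 + 5 days = March 31, 2031.
From Monday, March 31, 2031, 3 business days (Apr 1, Apr 2, Apr 3, skipping weekends) brings us to Thursday, April 3, 2031, which is the last day of the response period.
Adding 30 calendar days to April 3, 2031 gives May 3, 2031, which is the last day of the appeal period.
The date on which the service credit becomes due: May 3, 2031 + 32 days = June 4, 2031.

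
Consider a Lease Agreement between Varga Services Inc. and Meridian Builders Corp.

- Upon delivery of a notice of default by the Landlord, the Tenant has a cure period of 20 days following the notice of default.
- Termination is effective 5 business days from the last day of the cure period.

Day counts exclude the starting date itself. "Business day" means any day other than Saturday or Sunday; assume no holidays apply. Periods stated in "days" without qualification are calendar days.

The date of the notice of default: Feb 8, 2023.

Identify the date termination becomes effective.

Mar 7, 2023

The last day of the cure period: Feb 8, 2023 + 20 days = Feb 28, 2023.
From Tuesday, Feb 28, 2023, 5 business days (Mar 1, Mar 2, Mar 3, Mar 6, Mar 7, skipping weekends) brings us to Tuesday, Mar 7, 2023, which is the date termination becomes effective.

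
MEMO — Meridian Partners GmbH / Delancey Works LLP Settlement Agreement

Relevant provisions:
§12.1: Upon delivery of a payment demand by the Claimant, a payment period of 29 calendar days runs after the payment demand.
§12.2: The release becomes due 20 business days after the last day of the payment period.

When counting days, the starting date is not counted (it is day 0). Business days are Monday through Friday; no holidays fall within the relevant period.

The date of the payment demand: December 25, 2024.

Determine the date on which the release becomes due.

The last day of the payment period: 29 calendar days after December 25, 2024 is January 23, 2025.
From Thursday, January 23, 2025, 20 business days (Jan 24, Jan 27, Jan 28, Jan 29, …, Feb 18, Feb 19, Feb 20, skipping weekends) brings us to Thursday, February 20, 2025, which is the date on which the release becomes due.

February 20, 2025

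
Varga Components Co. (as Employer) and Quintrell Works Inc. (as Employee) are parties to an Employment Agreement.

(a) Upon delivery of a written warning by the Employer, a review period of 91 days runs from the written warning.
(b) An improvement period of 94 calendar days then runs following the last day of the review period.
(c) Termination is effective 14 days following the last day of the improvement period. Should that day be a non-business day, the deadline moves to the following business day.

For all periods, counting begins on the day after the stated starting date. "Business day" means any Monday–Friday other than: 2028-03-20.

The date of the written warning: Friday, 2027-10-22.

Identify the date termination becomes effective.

The last day of the review period: 91 calendar days after 2027-10-22 is 2028-01-21.
The last day of the improvement period: 2028-01-21 + 94 days = 2028-04-24.
The date termination becomes effective: 14 calendar days after 2028-04-24 is 2028-05-08. 2028-05-08 is a Monday and is not a listed holiday, so no roll-forward applies.

2028-05-08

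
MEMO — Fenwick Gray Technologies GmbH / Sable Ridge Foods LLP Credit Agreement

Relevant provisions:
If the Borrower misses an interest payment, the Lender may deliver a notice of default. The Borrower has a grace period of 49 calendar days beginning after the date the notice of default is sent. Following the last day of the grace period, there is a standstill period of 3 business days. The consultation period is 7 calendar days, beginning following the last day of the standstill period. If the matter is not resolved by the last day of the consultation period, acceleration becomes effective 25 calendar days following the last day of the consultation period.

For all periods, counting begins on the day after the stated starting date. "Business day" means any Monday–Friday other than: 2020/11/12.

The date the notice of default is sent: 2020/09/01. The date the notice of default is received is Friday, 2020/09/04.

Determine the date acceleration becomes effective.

The last day of the grace period: 2020/09/01 + 49 days = 2020/10/20.
From Tuesday, 2020/10/20, 3 business days (Oct 21, Oct 22, Oct 23, skipping weekends) brings us to Friday, 2020/10/23, which is the last day of the standstill period.
Adding 7 calendar days to 2020/10/23 gives 2020/10/30, which is the last day of the consultation period.
The date acceleration becomes effective: 2020/10/30 + 25 days = 2020/11/24.

2020/11/24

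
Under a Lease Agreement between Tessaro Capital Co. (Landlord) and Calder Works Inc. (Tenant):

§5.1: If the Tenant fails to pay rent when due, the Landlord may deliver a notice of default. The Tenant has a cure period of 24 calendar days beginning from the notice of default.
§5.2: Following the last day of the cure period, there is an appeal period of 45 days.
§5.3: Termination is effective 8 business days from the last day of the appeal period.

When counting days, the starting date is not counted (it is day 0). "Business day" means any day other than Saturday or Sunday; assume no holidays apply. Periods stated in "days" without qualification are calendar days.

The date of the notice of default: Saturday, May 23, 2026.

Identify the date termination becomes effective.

The last day of the cure period: 24 calendar days after May 23, 2026 is Jun 16, 2026.
The last day of the appeal period: Jun 16, 2026 + 45 days = Jul 31, 2026.
The date termination becomes effective: counting 8 business days from Friday, Jul 31, 2026 (Aug 3, Aug 4, Aug 5, Aug 6, Aug 7, Aug 10, Aug 11, Aug 12, skipping weekends) reaches Wednesday, Aug 12, 2026.

Aug 12, 2026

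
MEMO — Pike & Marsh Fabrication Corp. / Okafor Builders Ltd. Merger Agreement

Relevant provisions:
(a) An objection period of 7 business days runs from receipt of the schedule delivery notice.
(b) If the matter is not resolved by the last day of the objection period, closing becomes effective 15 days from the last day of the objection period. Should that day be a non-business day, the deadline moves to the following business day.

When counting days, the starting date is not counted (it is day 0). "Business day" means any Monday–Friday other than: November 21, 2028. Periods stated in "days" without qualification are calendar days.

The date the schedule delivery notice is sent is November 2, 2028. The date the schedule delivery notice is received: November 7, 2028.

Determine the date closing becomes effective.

From Tuesday, November 7, 2028, 7 business days (Nov 8, Nov 9, Nov 10, Nov 13, Nov 14, Nov 15, Nov 16, skipping weekends) brings us to Thursday, November 16, 2028, which is the last day of the objection period.
The date closing becomes effective: 15 calendar days after November 16, 2028 is December 1, 2028. December 1, 2028 is a Friday and is not a listed holiday, so no roll-forward applies.

December 1, 2028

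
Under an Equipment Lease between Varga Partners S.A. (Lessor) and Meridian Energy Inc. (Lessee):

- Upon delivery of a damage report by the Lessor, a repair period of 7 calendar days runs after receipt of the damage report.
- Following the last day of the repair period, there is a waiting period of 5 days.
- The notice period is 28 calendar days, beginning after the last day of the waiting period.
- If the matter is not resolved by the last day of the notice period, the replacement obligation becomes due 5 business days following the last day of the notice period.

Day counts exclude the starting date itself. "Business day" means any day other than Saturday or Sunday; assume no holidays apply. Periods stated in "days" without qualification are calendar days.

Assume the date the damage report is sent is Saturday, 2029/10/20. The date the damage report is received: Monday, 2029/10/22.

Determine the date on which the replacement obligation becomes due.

Adding 7 calendar days to 2029/10/22 gives 2029/10/29, which is the last day of the repair period.
The last day of the waiting period: 5 calendar days after 2029/10/29 is 2029/11/03.
Adding 28 calendar days to 2029/11/03 gives 2029/12/01, which is the last day of the notice period.
The date on which the replacement obligation becomes due: counting 5 business days from Saturday, 2029/12/01 (Dec 3, Dec 4, Dec 5, Dec 6, Dec 7, skipping weekends) reaches Friday, 2029/12/07.

2029/12/07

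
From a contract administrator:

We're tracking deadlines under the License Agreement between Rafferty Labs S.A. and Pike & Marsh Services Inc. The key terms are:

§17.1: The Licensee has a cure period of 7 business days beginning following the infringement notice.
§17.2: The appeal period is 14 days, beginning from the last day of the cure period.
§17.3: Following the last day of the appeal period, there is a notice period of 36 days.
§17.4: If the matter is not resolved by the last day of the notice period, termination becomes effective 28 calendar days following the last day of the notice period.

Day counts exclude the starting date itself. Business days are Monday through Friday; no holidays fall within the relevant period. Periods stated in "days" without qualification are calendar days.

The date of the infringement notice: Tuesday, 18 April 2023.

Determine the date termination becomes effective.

14 July 2023

The last day of the cure period: 7 business days after Tuesday, 18 April 2023, skipping weekends — Apr 19, Apr 20, Apr 21, Apr 24, Apr 25, Apr 26, Apr 27 — lands on Thursday, 27 April 2023.
The last day of the appeal period: 14 calendar days after 27 April 2023 is 11 May 2023.
The last day of the notice period: 36 calendar days after 11 May 2023 is 16 June 2023.
The date termination becomes effective: 16 June 2023 + 28 days = 14 July 2023.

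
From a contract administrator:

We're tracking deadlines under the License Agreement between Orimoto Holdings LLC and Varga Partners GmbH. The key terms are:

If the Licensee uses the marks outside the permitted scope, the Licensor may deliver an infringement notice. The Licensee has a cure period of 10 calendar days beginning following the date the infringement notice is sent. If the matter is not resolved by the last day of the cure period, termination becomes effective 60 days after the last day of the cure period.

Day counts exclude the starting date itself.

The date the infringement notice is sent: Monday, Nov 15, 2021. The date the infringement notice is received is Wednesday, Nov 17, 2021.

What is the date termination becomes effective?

Jan 24, 2022

The last day of the cure period: 10 calendar days after Nov 15, 2021 is Nov 25, 2021.
Adding 60 calendar days to Nov 25, 2021 gives Jan 24, 2022, which is the date termination becomes effective.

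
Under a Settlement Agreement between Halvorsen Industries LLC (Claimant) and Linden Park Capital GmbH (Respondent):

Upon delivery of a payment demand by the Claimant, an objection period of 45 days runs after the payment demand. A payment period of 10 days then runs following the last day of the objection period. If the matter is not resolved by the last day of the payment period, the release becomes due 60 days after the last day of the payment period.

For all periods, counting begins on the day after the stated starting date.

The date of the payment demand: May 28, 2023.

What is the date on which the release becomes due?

September 20, 2023

The last day of the objection period: 45 calendar days after May 28, 2023 is July 12, 2023.
The last day of the payment period: 10 calendar days after July 12, 2023 is July 22, 2023.
Adding 60 calendar days to July 22, 2023 gives September 20, 2023, which is the date on which the release becomes due.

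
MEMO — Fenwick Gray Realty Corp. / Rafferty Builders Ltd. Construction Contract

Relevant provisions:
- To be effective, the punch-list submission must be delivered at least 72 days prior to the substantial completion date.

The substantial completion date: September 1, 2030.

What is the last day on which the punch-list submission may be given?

September 1, 2030 minus 72 days is June 21, 2030.

June 21, 2030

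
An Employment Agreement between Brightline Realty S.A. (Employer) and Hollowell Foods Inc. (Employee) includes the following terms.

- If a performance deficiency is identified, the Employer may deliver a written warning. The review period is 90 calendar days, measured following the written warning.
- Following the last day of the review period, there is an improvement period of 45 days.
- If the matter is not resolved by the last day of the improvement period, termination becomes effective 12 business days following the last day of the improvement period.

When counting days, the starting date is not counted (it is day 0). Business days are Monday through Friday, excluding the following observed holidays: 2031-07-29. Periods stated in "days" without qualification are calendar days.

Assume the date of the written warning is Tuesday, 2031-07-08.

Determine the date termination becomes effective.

Adding 90 calendar days to 2031-07-08 gives 2031-10-06, which is the last day of the review period.
The last day of the improvement period: 45 calendar days after 2031-10-06 is 2031-11-20.
From Thursday, 2031-11-20, 12 business days (Nov 21, Nov 24, Nov 25, Nov 26, …, Dec 4, Dec 5, Dec 8, skipping weekends) brings us to Monday, 2031-12-08, which is the date termination becomes effective.

2031-12-08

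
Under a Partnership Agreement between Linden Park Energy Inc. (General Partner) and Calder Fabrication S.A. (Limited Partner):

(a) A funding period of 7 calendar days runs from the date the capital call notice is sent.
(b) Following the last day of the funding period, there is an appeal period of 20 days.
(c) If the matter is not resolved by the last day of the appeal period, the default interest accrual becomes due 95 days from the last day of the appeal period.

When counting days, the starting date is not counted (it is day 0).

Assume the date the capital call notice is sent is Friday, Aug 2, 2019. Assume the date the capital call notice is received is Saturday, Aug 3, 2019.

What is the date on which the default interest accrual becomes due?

Adding 7 calendar days to Aug 2, 2019 gives Aug 9, 2019, which is the last day of the funding period.
The last day of the appeal period: Aug 9, 2019 + 20 days = Aug 29, 2019.
Adding 95 calendar days to Aug 29, 2019 gives Dec 2, 2019, which is the date on which the default interest accrual becomes due.

Dec 2, 2019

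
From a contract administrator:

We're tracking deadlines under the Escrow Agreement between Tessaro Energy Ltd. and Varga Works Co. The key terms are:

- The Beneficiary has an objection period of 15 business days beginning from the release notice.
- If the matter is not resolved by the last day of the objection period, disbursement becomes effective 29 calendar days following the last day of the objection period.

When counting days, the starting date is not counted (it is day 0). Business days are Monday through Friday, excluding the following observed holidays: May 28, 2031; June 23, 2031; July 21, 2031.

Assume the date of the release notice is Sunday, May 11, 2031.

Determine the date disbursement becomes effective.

July 1, 2031

The last day of the objection period: 15 business days after Sunday, May 11, 2031, skipping weekends and the listed holiday on May 28 — May 12, May 13, May 14, May 15, …, May 29, May 30, Jun 2 — lands on Monday, June 2, 2031.
The date disbursement becomes effective: June 2, 2031 + 29 days = July 1, 2031.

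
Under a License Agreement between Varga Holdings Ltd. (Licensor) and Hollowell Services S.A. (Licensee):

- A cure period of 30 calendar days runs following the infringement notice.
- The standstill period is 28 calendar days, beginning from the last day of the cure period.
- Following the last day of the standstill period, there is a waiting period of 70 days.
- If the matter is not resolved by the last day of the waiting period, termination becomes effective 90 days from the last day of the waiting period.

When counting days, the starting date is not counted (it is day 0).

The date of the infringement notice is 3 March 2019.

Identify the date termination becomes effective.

7 October 2019

Adding 30 calendar days to 3 March 2019 gives 2 April 2019, which is the last day of the cure period.
Adding 28 calendar days to 2 April 2019 gives 30 April 2019, which is the last day of the standstill period.
The last day of the waiting period: 30 April 2019 + 70 days = 9 July 2019.
Adding 90 calendar days to 9 July 2019 gives 7 October 2019, which is the date termination becomes effective.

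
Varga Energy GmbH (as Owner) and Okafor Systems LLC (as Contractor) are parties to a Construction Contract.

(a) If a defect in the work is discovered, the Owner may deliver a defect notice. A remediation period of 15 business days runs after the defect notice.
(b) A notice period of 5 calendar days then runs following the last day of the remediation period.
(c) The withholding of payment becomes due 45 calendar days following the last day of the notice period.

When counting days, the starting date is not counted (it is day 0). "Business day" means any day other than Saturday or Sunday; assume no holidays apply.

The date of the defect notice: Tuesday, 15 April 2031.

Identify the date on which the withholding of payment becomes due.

The last day of the remediation period: counting 15 business days from Tuesday, 15 April 2031 (Apr 16, Apr 17, Apr 18, Apr 21, …, May 2, May 5, May 6, skipping weekends) reaches Tuesday, 6 May 2031.
The last day of the notice period: 6 May 2031 + 5 days = 11 May 2031.
The date on which the withholding of payment becomes due: 45 calendar days after 11 May 2031 is 25 June 2031.

25 June 2031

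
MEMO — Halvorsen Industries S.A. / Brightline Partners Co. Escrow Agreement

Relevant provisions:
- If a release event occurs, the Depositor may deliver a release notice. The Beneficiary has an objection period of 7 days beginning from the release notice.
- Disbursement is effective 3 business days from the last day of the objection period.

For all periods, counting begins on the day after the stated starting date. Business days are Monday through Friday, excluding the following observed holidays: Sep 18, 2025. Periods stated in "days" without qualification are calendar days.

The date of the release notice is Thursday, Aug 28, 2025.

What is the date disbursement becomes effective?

Sep 9, 2025

The last day of the objection period: Aug 28, 2025 + 7 days = Sep 4, 2025.
The date disbursement becomes effective: 3 business days after Thursday, Sep 4, 2025, skipping weekends — Sep 5, Sep 8, Sep 9 — lands on Tuesday, Sep 9, 2025.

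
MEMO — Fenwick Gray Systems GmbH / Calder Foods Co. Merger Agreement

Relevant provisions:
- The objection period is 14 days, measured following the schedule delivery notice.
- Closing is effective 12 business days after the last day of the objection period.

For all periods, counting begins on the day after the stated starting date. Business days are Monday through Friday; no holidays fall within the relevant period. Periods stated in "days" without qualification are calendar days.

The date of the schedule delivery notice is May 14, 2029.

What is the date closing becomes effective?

June 13, 2029

Adding 14 calendar days to May 14, 2029 gives May 28, 2029, which is the last day of the objection period.
From Monday, May 28, 2029, 12 business days (May 29, May 30, May 31, Jun 1, …, Jun 11, Jun 12, Jun 13, skipping weekends) brings us to Wednesday, June 13, 2029, which is the date closing becomes effective.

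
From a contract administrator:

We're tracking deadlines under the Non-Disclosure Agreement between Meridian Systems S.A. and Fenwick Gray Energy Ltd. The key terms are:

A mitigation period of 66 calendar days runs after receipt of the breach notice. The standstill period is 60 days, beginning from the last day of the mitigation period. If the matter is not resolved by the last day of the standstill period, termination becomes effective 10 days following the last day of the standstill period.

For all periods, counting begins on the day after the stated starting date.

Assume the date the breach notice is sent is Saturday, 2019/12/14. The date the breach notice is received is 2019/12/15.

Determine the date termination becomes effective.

The last day of the mitigation period: 2019/12/15 + 66 days = 2020/02/19.
Adding 60 calendar days to 2020/02/19 gives 2020/04/19, which is the last day of the standstill period.
The date termination becomes effective: 2020/04/19 + 10 days = 2020/04/29.

2020/04/29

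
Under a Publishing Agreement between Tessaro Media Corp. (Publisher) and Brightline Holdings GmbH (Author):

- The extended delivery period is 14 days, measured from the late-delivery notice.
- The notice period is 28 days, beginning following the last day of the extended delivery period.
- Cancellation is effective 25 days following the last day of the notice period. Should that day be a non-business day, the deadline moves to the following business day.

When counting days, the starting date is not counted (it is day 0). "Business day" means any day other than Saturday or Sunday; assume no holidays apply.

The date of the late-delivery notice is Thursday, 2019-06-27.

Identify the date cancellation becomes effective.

Adding 14 calendar days to 2019-06-27 gives 2019-07-11, which is the last day of the extended delivery period.
The last day of the notice period: 28 calendar days after 2019-07-11 is 2019-08-08.
Adding 25 calendar days to 2019-08-08 gives 2019-09-02, which is the date cancellation becomes effective. 2019-09-02 is a Monday, so no roll-forward applies.

2019-09-02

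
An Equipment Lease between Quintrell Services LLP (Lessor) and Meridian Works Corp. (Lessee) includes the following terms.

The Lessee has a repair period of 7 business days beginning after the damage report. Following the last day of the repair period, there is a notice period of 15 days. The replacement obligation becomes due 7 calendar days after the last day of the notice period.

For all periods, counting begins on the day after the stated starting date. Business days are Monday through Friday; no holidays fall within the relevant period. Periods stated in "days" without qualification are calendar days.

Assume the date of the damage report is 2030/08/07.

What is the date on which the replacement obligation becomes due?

2030/09/07

The last day of the repair period: 7 business days after Wednesday, 2030/08/07, skipping weekends — Aug 8, Aug 9, Aug 12, Aug 13, Aug 14, Aug 15, Aug 16 — lands on Friday, 2030/08/16.
The last day of the notice period: 15 calendar days after 2030/08/16 is 2030/08/31.
Adding 7 calendar days to 2030/08/31 gives 2030/09/07, which is the date on which the replacement obligation becomes due.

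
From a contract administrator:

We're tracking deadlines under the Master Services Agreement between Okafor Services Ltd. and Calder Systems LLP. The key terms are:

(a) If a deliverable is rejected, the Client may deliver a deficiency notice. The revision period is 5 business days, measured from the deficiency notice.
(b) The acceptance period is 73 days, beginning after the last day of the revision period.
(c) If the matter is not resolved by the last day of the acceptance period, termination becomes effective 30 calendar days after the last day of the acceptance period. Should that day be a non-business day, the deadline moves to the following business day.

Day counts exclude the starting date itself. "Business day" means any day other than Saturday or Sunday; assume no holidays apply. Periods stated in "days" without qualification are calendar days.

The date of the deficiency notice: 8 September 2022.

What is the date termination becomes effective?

27 December 2022

From Thursday, 8 September 2022, 5 business days (Sep 9, Sep 12, Sep 13, Sep 14, Sep 15, skipping weekends) brings us to Thursday, 15 September 2022, which is the last day of the revision period.
The last day of the acceptance period: 73 calendar days after 15 September 2022 is 27 November 2022.
The date termination becomes effective: 27 November 2022 + 30 days = 27 December 2022. 27 December 2022 is a Tuesday, so no roll-forward applies.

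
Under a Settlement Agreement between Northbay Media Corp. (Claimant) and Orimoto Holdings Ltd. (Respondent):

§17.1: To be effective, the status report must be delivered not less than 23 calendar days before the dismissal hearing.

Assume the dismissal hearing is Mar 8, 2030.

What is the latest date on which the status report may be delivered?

Feb 13, 2030

Counting back 23 calendar days from Mar 8, 2030 gives Feb 13, 2030.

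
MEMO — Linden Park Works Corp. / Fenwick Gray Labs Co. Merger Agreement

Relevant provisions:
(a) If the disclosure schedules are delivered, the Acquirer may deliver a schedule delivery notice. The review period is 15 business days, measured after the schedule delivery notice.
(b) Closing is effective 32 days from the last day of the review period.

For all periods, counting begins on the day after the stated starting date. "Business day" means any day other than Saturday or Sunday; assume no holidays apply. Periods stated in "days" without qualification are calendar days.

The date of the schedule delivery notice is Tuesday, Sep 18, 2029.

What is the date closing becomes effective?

The last day of the review period: counting 15 business days from Tuesday, Sep 18, 2029 (Sep 19, Sep 20, Sep 21, Sep 24, …, Oct 5, Oct 8, Oct 9, skipping weekends) reaches Tuesday, Oct 9, 2029.
The date closing becomes effective: Oct 9, 2029 + 32 days = Nov 10, 2029.

Nov 10, 2029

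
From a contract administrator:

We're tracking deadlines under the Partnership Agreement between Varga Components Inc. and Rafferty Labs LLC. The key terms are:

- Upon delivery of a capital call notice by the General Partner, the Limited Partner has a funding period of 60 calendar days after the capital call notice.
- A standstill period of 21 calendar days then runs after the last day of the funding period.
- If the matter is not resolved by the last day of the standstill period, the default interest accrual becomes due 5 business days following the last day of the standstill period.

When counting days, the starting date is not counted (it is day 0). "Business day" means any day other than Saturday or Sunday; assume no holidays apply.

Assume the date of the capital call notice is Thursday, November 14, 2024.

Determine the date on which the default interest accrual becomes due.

Adding 60 calendar days to November 14, 2024 gives January 13, 2025, which is the last day of the funding period.
The last day of the standstill period: January 13, 2025 + 21 days = February 3, 2025.
The date on which the default interest accrual becomes due: counting 5 business days from Monday, February 3, 2025 (Feb 4, Feb 5, Feb 6, Feb 7, Feb 10, skipping weekends) reaches Monday, February 10, 2025.

February 10, 2025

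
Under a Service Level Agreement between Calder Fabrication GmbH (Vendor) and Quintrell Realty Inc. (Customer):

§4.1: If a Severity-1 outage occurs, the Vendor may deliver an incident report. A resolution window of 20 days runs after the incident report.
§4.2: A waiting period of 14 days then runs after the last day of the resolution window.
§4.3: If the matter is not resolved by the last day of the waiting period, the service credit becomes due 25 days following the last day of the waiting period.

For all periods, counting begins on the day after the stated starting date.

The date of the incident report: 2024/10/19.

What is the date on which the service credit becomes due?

2024/12/17

Adding 20 calendar days to 2024/10/19 gives 2024/11/08, which is the last day of the resolution window.
The last day of the waiting period: 2024/11/08 + 14 days = 2024/11/22.
Adding 25 calendar days to 2024/11/22 gives 2024/12/17, which is the date on which the service credit becomes due.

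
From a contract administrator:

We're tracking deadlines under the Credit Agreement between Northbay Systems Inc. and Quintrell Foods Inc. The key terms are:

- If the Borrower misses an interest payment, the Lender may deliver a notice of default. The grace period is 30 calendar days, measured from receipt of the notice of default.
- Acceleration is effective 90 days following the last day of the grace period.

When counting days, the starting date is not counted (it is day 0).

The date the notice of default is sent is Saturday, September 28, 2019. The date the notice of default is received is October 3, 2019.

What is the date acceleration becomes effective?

Adding 30 calendar days to October 3, 2019 gives November 2, 2019, which is the last day of the grace period.
Adding 90 calendar days to November 2, 2019 gives January 31, 2020, which is the date acceleration becomes effective.

January 31, 2020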